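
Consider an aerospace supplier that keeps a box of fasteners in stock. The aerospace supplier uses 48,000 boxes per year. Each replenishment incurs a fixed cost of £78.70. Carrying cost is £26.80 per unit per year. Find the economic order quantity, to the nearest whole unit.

Q* ≈ 531 boxes

EOQ = √(2DS / H) = √(2 × 48,000 × 78.7 / 26.8).
= √(7,555,200 / 26.8) = √281,910.4478 ≈ 530.952.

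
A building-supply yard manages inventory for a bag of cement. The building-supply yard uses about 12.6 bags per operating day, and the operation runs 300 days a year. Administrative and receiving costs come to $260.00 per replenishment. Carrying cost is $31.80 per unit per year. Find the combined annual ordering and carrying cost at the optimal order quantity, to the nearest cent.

TC* ≈ $7,906.08

Annual demand D = 12.6 × 300 = 3,780.
EOQ = √(2DS/H) = √(2 × 3,780 × 260 / 31.8) ≈ 248.62.
At Q*, ordering cost (D/Q*)S equals holding cost (Q*/2)H, each = √(DSH/2).
Minimum total = √(2DSH) = √(2 × 3,780 × 260 × 31.8) ≈ 7906.079.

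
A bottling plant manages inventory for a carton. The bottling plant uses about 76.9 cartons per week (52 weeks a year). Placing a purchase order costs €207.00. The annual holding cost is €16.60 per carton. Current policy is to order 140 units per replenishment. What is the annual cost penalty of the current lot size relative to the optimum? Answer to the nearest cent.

Extra cost ≈ €1,832.25 per year

Annual demand D = 76.9 × 52 = 3,998.8.
EOQ = √(2DS/H) = √(2 × 3,998.8 × 207 / 16.6) ≈ 315.80.
Cost at Q* = (D/Q*)S + (Q*/2)H = √(2DSH) ≈ €5,242.27.
Cost at Q = 140: (3,998.8/140)×207 + (140/2)×16.6 = €5,912.51 + €1,162.00 = €7,074.51.
Excess = €7,074.51 − €5,242.27 = €1,832.25.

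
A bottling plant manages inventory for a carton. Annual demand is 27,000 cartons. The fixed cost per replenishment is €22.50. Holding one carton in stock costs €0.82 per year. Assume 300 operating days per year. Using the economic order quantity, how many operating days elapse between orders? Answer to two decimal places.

T ≈ 13.53 days

The optimal lot size = √(2DS/H) = √(2 × 27,000 × 22.5 / 0.82) ≈ 1217.25.
Cycle time = Q*/D × 300 = 1217.25 / 27,000 × 300 ≈ 13.525 days.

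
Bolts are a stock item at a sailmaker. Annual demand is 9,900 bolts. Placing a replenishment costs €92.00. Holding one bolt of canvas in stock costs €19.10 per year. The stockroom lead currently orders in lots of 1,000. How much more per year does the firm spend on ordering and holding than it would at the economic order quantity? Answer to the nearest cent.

Extra cost ≈ €4,562.28 per year

EOQ = √(2DS/H) = √(2 × 9,900 × 92 / 19.1) ≈ 308.82.
Cost at Q* = (D/Q*)S + (Q*/2)H = √(2DSH) ≈ €5,898.52.
Cost at Q = 1,000: (9,900/1,000)×92 + (1,000/2)×19.1 = €910.80 + €9,550.00 = €10,460.80.
Excess = €10,460.80 − €5,898.52 = €4,562.28.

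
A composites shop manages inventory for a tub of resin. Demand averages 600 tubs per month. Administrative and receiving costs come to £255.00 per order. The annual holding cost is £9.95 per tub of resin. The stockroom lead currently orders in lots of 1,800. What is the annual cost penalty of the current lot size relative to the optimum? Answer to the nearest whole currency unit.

Annual demand D = 600 × 12 = 7,200.
EOQ = √(2DS/H) = √(2 × 7,200 × 255 / 9.95) ≈ 607.49.
Cost at Q* = (D/Q*)S + (Q*/2)H = √(2DSH) ≈ £6,044.53.
Cost at Q = 1,800: (7,200/1,800)×255 + (1,800/2)×9.95 = £1,020.00 + £8,955.00 = £9,975.00.
Excess = £9,975.00 − £6,044.53 = £3,930.47.

Extra cost ≈ £3,930 per year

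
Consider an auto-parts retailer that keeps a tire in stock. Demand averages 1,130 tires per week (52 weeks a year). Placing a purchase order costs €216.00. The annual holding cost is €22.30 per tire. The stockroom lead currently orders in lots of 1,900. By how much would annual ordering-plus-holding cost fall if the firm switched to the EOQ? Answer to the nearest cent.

Annual demand D = 1,130 × 52 = 58,760.
EOQ = √(2DS/H) = √(2 × 58,760 × 216 / 22.3) ≈ 1066.92.
Cost at Q* = (D/Q*)S + (Q*/2)H = √(2DSH) ≈ €23,792.23.
Cost at Q = 1,900: (58,760/1,900)×216 + (1,900/2)×22.3 = €6,680.08 + €21,185.00 = €27,865.08.
Excess = €27,865.08 − €23,792.23 = €4,072.85.

Extra cost ≈ €4,072.85 per year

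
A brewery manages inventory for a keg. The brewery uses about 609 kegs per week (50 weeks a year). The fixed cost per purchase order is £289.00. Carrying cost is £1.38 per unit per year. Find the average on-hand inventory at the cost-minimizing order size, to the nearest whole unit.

Average inventory ≈ 1,786 kegs

Annual demand D = 609 × 50 = 30,450.
The optimal lot size = √(2DS/H) = √(2 × 30,450 × 289 / 1.38) ≈ 3571.23.
Average inventory = Q*/2 ≈ 3571.23 / 2 = 1785.616.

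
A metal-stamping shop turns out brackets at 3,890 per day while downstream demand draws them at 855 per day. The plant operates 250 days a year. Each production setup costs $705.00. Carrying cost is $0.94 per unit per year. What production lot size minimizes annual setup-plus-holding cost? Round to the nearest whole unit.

Q* ≈ 20,272 brackets

Annual demand D = 855 × 250 = 213,750.
Production build-up factor (1 − d/p) = 1 − 855/3,890 = 0.7802.
Q* = √(2DS / (H(1 − d/p))) = √(2 × 213,750 × 705 / (0.94 × 0.7802)).
= √(301,387,500 / 0.7334) ≈ 20271.885.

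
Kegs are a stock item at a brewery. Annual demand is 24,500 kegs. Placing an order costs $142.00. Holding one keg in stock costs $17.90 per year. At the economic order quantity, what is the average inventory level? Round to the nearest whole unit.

Average inventory ≈ 312 kegs

EOQ = √(2DS/H) = √(2 × 24,500 × 142 / 17.9) ≈ 623.47.
Average inventory = Q*/2 ≈ 623.47 / 2 = 311.735.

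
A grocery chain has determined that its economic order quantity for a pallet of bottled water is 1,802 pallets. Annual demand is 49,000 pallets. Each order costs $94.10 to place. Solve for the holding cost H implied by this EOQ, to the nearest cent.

The basic EOQ model gives Q* = √(2DS/H); rearrange for the unknown.
From Q* = √(2DS/H): H = 2DS / Q*² = 2 × 49,000 × 94.1 / 1,802² = 2.8399.

H ≈ $2.84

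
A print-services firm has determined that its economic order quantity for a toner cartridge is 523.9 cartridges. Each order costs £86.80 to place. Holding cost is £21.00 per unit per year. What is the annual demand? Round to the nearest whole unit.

D ≈ 33,202 cartridges per year

Squaring Q* = √(2DS/H) gives Q*² = 2DS/H.
From Q* = √(2DS/H): D = Q*²H / (2S) = 523.9² × 21 / (2 × 86.8) = 33202.162.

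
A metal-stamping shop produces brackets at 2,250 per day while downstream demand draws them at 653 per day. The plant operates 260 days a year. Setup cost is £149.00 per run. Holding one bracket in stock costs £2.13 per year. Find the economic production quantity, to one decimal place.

Q* ≈ 5,785.0 brackets

Annual demand D = 653 × 260 = 169,780.
Production build-up factor (1 − d/p) = 1 − 653/2,250 = 0.7098.
Q* = √(2DS / (H(1 − d/p))) = √(2 × 169,780 × 149 / (2.13 × 0.7098)).
= √(50,594,440 / 1.5118) ≈ 5784.960.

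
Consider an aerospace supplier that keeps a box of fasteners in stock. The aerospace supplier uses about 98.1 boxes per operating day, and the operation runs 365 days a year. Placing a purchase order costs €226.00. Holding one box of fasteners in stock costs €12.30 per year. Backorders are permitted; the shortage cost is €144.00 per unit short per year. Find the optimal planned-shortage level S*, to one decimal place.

S* ≈ 94.0 boxes

Annual demand D = 98.1 × 365 = 35,806.5.
With planned backorders, Q* = √(2DS/H) · √((H+B)/B).
√(2DS/H) = √(2 × 35,806.5 × 226 / 12.3) = 1147.090.
√((H+B)/B) = √((12.3+144)/144) = 1.0418.
Q* ≈ 1195.077.
S* = Q* · H/(H+B) = 1195.077 × 12.3/156.3 ≈ 94.046.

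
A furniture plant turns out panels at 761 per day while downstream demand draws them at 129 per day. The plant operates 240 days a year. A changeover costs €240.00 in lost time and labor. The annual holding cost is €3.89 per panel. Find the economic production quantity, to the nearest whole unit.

Annual demand D = 129 × 240 = 30,960.
Production build-up factor (1 − d/p) = 1 − 129/761 = 0.8305.
Q* = √(2DS / (H(1 − d/p))) = √(2 × 30,960 × 240 / (3.89 × 0.8305)).
= √(14,860,800 / 3.2306) ≈ 2144.767.

Q* ≈ 2,145 panels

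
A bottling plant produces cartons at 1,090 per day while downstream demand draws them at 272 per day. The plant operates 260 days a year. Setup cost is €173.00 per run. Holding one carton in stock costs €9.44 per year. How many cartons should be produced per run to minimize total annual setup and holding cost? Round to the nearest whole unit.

Annual demand D = 272 × 260 = 70,720.
Production build-up factor (1 − d/p) = 1 − 272/1,090 = 0.7505.
Q* = √(2DS / (H(1 − d/p))) = √(2 × 70,720 × 173 / (9.44 × 0.7505)).
= √(24,469,120 / 7.0843) ≈ 1858.488.

Q* ≈ 1,858 cartons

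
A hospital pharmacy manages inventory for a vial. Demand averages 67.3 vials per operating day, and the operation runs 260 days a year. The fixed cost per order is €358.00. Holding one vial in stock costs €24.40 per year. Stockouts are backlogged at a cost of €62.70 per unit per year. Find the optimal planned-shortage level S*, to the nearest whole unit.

S* ≈ 237 vials

Annual demand D = 67.3 × 260 = 17,498.
With planned backorders, Q* = √(2DS/H) · √((H+B)/B).
√(2DS/H) = √(2 × 17,498 × 358 / 24.4) = 716.565.
√((H+B)/B) = √((24.4+62.7)/62.7) = 1.1786.
Q* ≈ 844.561.
S* = Q* · H/(H+B) = 844.561 × 24.4/87.1 ≈ 236.593.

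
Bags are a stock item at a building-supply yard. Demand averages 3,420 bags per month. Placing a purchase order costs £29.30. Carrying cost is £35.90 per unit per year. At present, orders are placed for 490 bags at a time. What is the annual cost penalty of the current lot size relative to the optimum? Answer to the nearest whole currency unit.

Extra cost ≈ £1,958 per year

Annual demand D = 3,420 × 12 = 41,040.
EOQ = √(2DS/H) = √(2 × 41,040 × 29.3 / 35.9) ≈ 258.82.
Cost at Q* = (D/Q*)S + (Q*/2)H = √(2DSH) ≈ £9,291.80.
Cost at Q = 490: (41,040/490)×29.3 + (490/2)×35.9 = £2,454.02 + £8,795.50 = £11,249.52.
Excess = £11,249.52 − £9,291.80 = £1,957.73.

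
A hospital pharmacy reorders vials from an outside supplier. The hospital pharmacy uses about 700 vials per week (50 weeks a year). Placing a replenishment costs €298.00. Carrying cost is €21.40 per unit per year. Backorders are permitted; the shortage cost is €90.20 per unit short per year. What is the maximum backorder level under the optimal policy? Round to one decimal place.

Annual demand D = 700 × 50 = 35,000.
With planned backorders, Q* = √(2DS/H) · √((H+B)/B).
√(2DS/H) = √(2 × 35,000 × 298 / 21.4) = 987.303.
√((H+B)/B) = √((21.4+90.2)/90.2) = 1.1123.
Q* ≈ 1098.194.
S* = Q* · H/(H+B) = 1098.194 × 21.4/111.6 ≈ 210.586.

S* ≈ 210.6 vials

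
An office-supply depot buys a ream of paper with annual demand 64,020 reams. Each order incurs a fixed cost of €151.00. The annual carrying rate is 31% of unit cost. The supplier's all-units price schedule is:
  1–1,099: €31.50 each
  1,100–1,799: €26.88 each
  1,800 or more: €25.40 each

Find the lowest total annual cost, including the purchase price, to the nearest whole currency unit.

TC* ≈ €1,638,565

Holding cost per unit per year at price C is H = 0.31·C.
Evaluate total cost at each tier's feasible EOQ or, if the EOQ is below the tier, at the tier's minimum quantity.
Tier 1 (€31.50): EOQ = 1407.1 exceeds tier's upper bound 1099, so this tier is dominated.
EOQ at €26.88 = 1523.2 (feasible in tier 2): TC = 64,020×€26.88 + (64,020/1523.2)×151 + (1523.2/2)×0.31×€26.88 = €1,733,550.38.
EOQ at €25.40 = 1567.0 < 1800, so use break Q=1800: TC = 64,020×€25.40 + (64,020/1800.0)×151 + (1800.0/2)×0.31×€25.40 = €1,638,565.17.
Lowest total cost among the candidates is at Q = 1800.0.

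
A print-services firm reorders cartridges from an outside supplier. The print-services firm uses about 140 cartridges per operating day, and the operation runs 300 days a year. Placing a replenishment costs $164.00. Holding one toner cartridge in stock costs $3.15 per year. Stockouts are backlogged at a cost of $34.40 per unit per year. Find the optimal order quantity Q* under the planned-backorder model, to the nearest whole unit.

Annual demand D = 140 × 300 = 42,000.
With planned backorders, Q* = √(2DS/H) · √((H+B)/B).
√(2DS/H) = √(2 × 42,000 × 164 / 3.15) = 2091.252.
√((H+B)/B) = √((3.15+34.4)/34.4) = 1.0448.
Q* ≈ 2184.902.

Q* ≈ 2,185 cartridges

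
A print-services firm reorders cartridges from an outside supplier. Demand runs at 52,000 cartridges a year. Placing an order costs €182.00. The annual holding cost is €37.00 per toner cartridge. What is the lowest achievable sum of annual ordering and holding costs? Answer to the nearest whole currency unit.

Q* = √(2DS/H) = √(2 × 52,000 × 182 / 37) ≈ 715.24.
At the optimum the two cost components are equal, so total cost = 2·(Q*/2)H = Q*·H.
Minimum total = √(2DSH) = √(2 × 52,000 × 182 × 37) ≈ 26463.862.

TC* ≈ €26,464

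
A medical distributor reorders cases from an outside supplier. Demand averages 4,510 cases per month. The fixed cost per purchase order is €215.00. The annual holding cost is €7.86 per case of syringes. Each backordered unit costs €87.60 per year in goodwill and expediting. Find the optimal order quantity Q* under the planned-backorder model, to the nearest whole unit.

Q* ≈ 1,796 cases

Annual demand D = 4,510 × 12 = 54,120.
With planned backorders, Q* = √(2DS/H) · √((H+B)/B).
√(2DS/H) = √(2 × 54,120 × 215 / 7.86) = 1720.687.
√((H+B)/B) = √((7.86+87.6)/87.6) = 1.0439.
Q* ≈ 1796.224.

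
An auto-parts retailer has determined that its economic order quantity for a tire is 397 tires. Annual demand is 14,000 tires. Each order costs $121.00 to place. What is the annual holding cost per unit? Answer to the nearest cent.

Squaring Q* = √(2DS/H) gives Q*² = 2DS/H.
From Q* = √(2DS/H): H = 2DS / Q*² = 2 × 14,000 × 121 / 397² = 21.4962.

H ≈ $21.50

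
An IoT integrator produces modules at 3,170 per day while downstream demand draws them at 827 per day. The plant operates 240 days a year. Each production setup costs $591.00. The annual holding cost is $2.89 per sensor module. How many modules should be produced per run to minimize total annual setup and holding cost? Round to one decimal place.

Q* ≈ 10,480.0 modules

Annual demand D = 827 × 240 = 198,480.
Production build-up factor (1 − d/p) = 1 − 827/3,170 = 0.7391.
Q* = √(2DS / (H(1 − d/p))) = √(2 × 198,480 × 591 / (2.89 × 0.7391)).
= √(234,603,360 / 2.136) ≈ 10480.010.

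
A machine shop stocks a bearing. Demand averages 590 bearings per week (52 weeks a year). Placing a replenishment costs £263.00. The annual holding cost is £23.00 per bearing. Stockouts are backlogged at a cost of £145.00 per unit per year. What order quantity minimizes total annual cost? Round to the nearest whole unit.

Annual demand D = 590 × 52 = 30,680.
With planned backorders, Q* = √(2DS/H) · √((H+B)/B).
√(2DS/H) = √(2 × 30,680 × 263 / 23) = 837.639.
√((H+B)/B) = √((23+145)/145) = 1.0764.
Q* ≈ 901.628.

Q* ≈ 902 bearings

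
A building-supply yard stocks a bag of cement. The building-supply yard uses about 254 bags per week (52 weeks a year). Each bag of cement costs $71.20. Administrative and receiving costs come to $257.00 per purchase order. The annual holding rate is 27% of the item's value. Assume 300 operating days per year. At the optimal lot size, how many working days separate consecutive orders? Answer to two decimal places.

Annual demand D = 254 × 52 = 13,208.
Holding cost H = 0.27 × $71.20 = $19.2240 per unit per year.
The optimal lot size = √(2DS/H) = √(2 × 13,208 × 257 / 19.224) ≈ 594.26.
Cycle time = Q*/D × 300 = 594.26 / 13,208 × 300 ≈ 13.498 days.

T ≈ 13.50 days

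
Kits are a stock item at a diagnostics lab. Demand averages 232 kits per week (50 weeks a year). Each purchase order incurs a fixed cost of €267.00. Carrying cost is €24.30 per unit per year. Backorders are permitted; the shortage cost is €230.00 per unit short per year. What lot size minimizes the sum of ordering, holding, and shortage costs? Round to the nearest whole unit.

Q* ≈ 531 kits

Annual demand D = 232 × 50 = 11,600.
With planned backorders, Q* = √(2DS/H) · √((H+B)/B).
√(2DS/H) = √(2 × 11,600 × 267 / 24.3) = 504.890.
√((H+B)/B) = √((24.3+230)/230) = 1.0515.
Q* ≈ 530.891.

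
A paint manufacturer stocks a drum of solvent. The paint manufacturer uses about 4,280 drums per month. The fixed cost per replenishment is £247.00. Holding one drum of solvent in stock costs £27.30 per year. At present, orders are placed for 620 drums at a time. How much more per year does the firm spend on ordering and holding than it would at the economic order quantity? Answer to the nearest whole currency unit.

Annual demand D = 4,280 × 12 = 51,360.
EOQ = √(2DS/H) = √(2 × 51,360 × 247 / 27.3) ≈ 964.04.
Cost at Q* = (D/Q*)S + (Q*/2)H = √(2DSH) ≈ £26,318.27.
Cost at Q = 620: (51,360/620)×247 + (620/2)×27.3 = £20,461.16 + £8,463.00 = £28,924.16.
Excess = £28,924.16 − £26,318.27 = £2,605.89.

Extra cost ≈ £2,606 per year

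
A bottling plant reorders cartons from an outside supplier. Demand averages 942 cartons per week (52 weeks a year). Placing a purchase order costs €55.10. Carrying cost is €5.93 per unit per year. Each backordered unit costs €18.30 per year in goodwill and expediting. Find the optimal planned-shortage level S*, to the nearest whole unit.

S* ≈ 269 cartons

Annual demand D = 942 × 52 = 48,984.
With planned backorders, Q* = √(2DS/H) · √((H+B)/B).
√(2DS/H) = √(2 × 48,984 × 55.1 / 5.93) = 954.093.
√((H+B)/B) = √((5.93+18.3)/18.3) = 1.1507.
Q* ≈ 1097.847.
S* = Q* · H/(H+B) = 1097.847 × 5.93/24.23 ≈ 268.685.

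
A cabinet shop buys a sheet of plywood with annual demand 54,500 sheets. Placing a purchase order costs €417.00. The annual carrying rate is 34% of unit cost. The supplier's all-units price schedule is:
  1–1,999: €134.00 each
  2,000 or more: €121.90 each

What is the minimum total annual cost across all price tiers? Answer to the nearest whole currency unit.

Holding cost per unit per year at price C is H = 0.34·C.
Candidates are each tier's EOQ (if it falls in that tier) and each price-break quantity.
EOQ at €134.00 = 998.8 (feasible in tier 1): TC = 54,500×€134.00 + (54,500/998.8)×417 + (998.8/2)×0.34×€134.00 = €7,348,506.47.
EOQ at €121.90 = 1047.2 < 2000, so use break Q=2000: TC = 54,500×€121.90 + (54,500/2000.0)×417 + (2000.0/2)×0.34×€121.90 = €6,696,359.25.
Lowest total cost among the candidates is at Q = 2000.0.

TC* ≈ €6,696,359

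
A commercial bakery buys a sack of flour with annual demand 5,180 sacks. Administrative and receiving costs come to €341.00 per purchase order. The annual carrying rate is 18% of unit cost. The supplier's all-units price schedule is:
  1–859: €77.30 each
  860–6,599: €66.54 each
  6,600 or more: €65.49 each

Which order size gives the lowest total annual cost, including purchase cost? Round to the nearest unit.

Holding cost per unit per year at price C is H = 0.18·C.
For each price level, check whether its EOQ is feasible; otherwise the best quantity at that price is the breakpoint.
EOQ at €77.30 = 503.9 (feasible in tier 1): TC = 5,180×€77.30 + (5,180/503.9)×341 + (503.9/2)×0.18×€77.30 = €407,425.05.
EOQ at €66.54 = 543.1 < 860, so use break Q=860: TC = 5,180×€66.54 + (5,180/860.0)×341 + (860.0/2)×0.18×€66.54 = €351,881.33.
EOQ at €65.49 = 547.4 < 6600, so use break Q=6600: TC = 5,180×€65.49 + (5,180/6600.0)×341 + (6600.0/2)×0.18×€65.49 = €378,406.89.
Lowest total cost is €351,881.33 at Q = 860.0.

Q* ≈ 860 sacks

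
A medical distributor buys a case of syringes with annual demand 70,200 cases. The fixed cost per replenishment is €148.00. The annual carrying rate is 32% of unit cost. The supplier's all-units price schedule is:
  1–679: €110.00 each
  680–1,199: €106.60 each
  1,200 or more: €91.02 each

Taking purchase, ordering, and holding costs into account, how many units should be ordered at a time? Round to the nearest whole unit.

Q* ≈ 1,200 cases

Holding cost per unit per year at price C is H = 0.32·C.
Candidates are each tier's EOQ (if it falls in that tier) and each price-break quantity.
Tier 1 (€110.00): EOQ = 768.3 exceeds tier's upper bound 679, so this tier is dominated.
EOQ at €106.60 = 780.5 (feasible in tier 2): TC = 70,200×€106.60 + (70,200/780.5)×148 + (780.5/2)×0.32×€106.60 = €7,509,943.67.
EOQ at €91.02 = 844.6 < 1200, so use break Q=1200: TC = 70,200×€91.02 + (70,200/1200.0)×148 + (1200.0/2)×0.32×€91.02 = €6,415,737.84.
Lowest total cost is €6,415,737.84 at Q = 1200.0.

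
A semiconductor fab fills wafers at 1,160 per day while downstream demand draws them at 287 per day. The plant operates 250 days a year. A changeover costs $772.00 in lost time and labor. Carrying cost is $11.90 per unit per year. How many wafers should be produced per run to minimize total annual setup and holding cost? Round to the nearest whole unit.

Annual demand D = 287 × 250 = 71,750.
Production build-up factor (1 − d/p) = 1 − 287/1,160 = 0.7526.
Q* = √(2DS / (H(1 − d/p))) = √(2 × 71,750 × 772 / (11.9 × 0.7526)).
= √(110,782,000 / 8.9558) ≈ 3517.086.

Q* ≈ 3,517 wafers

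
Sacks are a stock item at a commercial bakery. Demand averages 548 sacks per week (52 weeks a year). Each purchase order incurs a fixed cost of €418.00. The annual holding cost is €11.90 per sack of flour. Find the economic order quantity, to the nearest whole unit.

Q* ≈ 1,415 sacks

Annual demand D = 548 × 52 = 28,496.
EOQ = √(2DS / H) = √(2 × 28,496 × 418 / 11.9).
= √(23,822,656 / 11.9) = √2,001,903.8655 ≈ 1414.887.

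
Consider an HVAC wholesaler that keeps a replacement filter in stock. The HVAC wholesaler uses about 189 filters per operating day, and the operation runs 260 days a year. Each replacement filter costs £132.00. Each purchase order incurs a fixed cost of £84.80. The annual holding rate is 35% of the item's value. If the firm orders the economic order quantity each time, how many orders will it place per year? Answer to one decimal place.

Annual demand D = 189 × 260 = 49,140.
Holding cost H = 0.35 × £132.00 = £46.2000 per unit per year.
EOQ = √(2DS/H) = √(2 × 49,140 × 84.8 / 46.2) ≈ 424.73.
Orders per year = D / Q* = 49,140 / 424.73 ≈ 115.698.

N ≈ 115.7 orders per year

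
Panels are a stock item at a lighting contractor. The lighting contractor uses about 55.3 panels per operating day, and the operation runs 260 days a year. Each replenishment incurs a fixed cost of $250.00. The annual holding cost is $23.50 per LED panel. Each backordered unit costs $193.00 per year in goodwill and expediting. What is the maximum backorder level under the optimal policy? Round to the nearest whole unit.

S* ≈ 64 panels

Annual demand D = 55.3 × 260 = 14,378.
With planned backorders, Q* = √(2DS/H) · √((H+B)/B).
√(2DS/H) = √(2 × 14,378 × 250 / 23.5) = 553.096.
√((H+B)/B) = √((23.5+193)/193) = 1.0591.
Q* ≈ 585.802.
S* = Q* · H/(H+B) = 585.802 × 23.5/216.5 ≈ 63.586.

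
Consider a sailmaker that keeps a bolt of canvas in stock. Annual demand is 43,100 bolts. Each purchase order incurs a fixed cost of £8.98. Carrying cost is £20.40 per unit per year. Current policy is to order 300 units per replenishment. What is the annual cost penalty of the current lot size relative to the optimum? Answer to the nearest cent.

EOQ = √(2DS/H) = √(2 × 43,100 × 8.98 / 20.4) ≈ 194.79.
Cost at Q* = (D/Q*)S + (Q*/2)H = √(2DSH) ≈ £3,973.81.
Cost at Q = 300: (43,100/300)×8.98 + (300/2)×20.4 = £1,290.13 + £3,060.00 = £4,350.13.
Excess = £4,350.13 − £3,973.81 = £376.32.

Extra cost ≈ £376.32 per year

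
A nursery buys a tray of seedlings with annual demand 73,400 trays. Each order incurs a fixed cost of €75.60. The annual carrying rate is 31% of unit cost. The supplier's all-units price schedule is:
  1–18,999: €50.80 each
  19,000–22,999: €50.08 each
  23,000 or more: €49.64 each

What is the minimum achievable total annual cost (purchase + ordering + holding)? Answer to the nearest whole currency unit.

TC* ≈ €3,741,940

Holding cost per unit per year at price C is H = 0.31·C.
Evaluate total cost at each tier's feasible EOQ or, if the EOQ is below the tier, at the tier's minimum quantity.
EOQ at €50.80 = 839.5 (feasible in tier 1): TC = 73,400×€50.80 + (73,400/839.5)×75.6 + (839.5/2)×0.31×€50.80 = €3,741,940.16.
EOQ at €50.08 = 845.5 < 19000, so use break Q=19000: TC = 73,400×€50.08 + (73,400/19000.0)×75.6 + (19000.0/2)×0.31×€50.08 = €3,823,649.65.
EOQ at €49.64 = 849.2 < 23000, so use break Q=23000: TC = 73,400×€49.64 + (73,400/23000.0)×75.6 + (23000.0/2)×0.31×€49.64 = €3,820,783.86.
Lowest total cost among the candidates is at Q = 839.5.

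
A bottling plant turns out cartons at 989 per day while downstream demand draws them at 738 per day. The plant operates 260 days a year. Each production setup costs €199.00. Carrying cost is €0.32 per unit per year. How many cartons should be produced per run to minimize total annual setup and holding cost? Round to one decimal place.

Q* ≈ 30,665.0 cartons

Annual demand D = 738 × 260 = 191,880.
Production build-up factor (1 − d/p) = 1 − 738/989 = 0.2538.
Q* = √(2DS / (H(1 − d/p))) = √(2 × 191,880 × 199 / (0.32 × 0.2538)).
= √(76,368,240 / 0.0812) ≈ 30664.980.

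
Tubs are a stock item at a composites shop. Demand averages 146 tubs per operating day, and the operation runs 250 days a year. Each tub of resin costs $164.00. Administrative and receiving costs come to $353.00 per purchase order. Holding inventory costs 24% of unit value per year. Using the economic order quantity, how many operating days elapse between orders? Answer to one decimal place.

T ≈ 5.5 days

Annual demand D = 146 × 250 = 36,500.
Holding cost H = 0.24 × $164.00 = $39.3600 per unit per year.
Q* = √(2DS/H) = √(2 × 36,500 × 353 / 39.36) ≈ 809.14.
Cycle time = Q*/D × 250 = 809.14 / 36,500 × 250 ≈ 5.542 days.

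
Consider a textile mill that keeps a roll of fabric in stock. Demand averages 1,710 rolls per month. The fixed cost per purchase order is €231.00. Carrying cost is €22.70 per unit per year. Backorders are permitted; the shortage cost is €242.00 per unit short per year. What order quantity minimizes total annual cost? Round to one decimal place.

Annual demand D = 1,710 × 12 = 20,520.
With planned backorders, Q* = √(2DS/H) · √((H+B)/B).
√(2DS/H) = √(2 × 20,520 × 231 / 22.7) = 646.244.
√((H+B)/B) = √((22.7+242)/242) = 1.0458.
Q* ≈ 675.874.

Q* ≈ 675.9 rolls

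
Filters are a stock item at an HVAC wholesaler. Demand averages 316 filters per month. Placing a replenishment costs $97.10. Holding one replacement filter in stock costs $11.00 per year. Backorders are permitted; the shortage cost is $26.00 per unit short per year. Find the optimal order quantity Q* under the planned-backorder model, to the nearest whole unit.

Q* ≈ 309 filters

Annual demand D = 316 × 12 = 3,792.
With planned backorders, Q* = √(2DS/H) · √((H+B)/B).
√(2DS/H) = √(2 × 3,792 × 97.1 / 11) = 258.739.
√((H+B)/B) = √((11+26)/26) = 1.1929.
Q* ≈ 308.657.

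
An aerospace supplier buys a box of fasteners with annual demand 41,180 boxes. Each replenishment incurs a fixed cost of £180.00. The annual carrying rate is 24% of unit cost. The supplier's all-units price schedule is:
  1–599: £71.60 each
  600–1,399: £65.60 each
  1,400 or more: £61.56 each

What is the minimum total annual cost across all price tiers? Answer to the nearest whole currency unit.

Holding cost per unit per year at price C is H = 0.24·C.
Evaluate total cost at each tier's feasible EOQ or, if the EOQ is below the tier, at the tier's minimum quantity.
Tier 1 (£71.60): EOQ = 928.8 exceeds tier's upper bound 599, so this tier is dominated.
EOQ at £65.60 = 970.4 (feasible in tier 2): TC = 41,180×£65.60 + (41,180/970.4)×180 + (970.4/2)×0.24×£65.60 = £2,716,685.49.
EOQ at £61.56 = 1001.7 < 1400, so use break Q=1400: TC = 41,180×£61.56 + (41,180/1400.0)×180 + (1400.0/2)×0.24×£61.56 = £2,550,677.45.
Lowest total cost among the candidates is at Q = 1400.0.

TC* ≈ £2,550,677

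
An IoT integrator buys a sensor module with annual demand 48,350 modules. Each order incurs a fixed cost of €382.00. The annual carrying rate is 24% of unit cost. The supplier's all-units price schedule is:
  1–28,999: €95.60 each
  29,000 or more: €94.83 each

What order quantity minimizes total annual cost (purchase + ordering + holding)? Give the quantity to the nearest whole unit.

Q* ≈ 1,269 modules

Holding cost per unit per year at price C is H = 0.24·C.
Candidates are each tier's EOQ (if it falls in that tier) and each price-break quantity.
EOQ at €95.60 = 1268.9 (feasible in tier 1): TC = 48,350×€95.60 + (48,350/1268.9)×382 + (1268.9/2)×0.24×€95.60 = €4,651,372.50.
EOQ at €94.83 = 1274.0 < 29000, so use break Q=29000: TC = 48,350×€94.83 + (48,350/29000.0)×382 + (29000.0/2)×0.24×€94.83 = €4,915,675.79.
Lowest total cost is €4,651,372.50 at Q = 1268.9.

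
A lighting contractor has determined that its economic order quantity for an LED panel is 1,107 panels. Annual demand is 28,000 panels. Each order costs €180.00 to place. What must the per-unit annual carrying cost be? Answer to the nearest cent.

H ≈ €8.23

Squaring Q* = √(2DS/H) gives Q*² = 2DS/H.
From Q* = √(2DS/H): H = 2DS / Q*² = 2 × 28,000 × 180 / 1,107² = 8.2256.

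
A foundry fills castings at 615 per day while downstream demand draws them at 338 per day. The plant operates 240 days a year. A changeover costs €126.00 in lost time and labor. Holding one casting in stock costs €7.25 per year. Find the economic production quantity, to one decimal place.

Q* ≈ 2,502.0 castings

Annual demand D = 338 × 240 = 81,120.
Production build-up factor (1 − d/p) = 1 − 338/615 = 0.4504.
Q* = √(2DS / (H(1 − d/p))) = √(2 × 81,120 × 126 / (7.25 × 0.4504)).
= √(20,442,240 / 3.2654) ≈ 2502.032.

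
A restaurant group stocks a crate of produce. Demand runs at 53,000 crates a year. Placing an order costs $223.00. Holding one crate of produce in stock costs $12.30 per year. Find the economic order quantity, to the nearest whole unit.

EOQ = √(2DS / H) = √(2 × 53,000 × 223 / 12.3).
= √(23,638,000 / 12.3) = √1,921,788.6179 ≈ 1386.286.

Q* ≈ 1,386 crates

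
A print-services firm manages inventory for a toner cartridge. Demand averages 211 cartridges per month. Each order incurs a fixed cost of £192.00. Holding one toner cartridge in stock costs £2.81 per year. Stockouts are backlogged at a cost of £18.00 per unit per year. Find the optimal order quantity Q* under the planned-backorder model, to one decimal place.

Q* ≈ 632.5 cartridges

Annual demand D = 211 × 12 = 2,532.
With planned backorders, Q* = √(2DS/H) · √((H+B)/B).
√(2DS/H) = √(2 × 2,532 × 192 / 2.81) = 588.226.
√((H+B)/B) = √((2.81+18)/18) = 1.0752.
Q* ≈ 632.476.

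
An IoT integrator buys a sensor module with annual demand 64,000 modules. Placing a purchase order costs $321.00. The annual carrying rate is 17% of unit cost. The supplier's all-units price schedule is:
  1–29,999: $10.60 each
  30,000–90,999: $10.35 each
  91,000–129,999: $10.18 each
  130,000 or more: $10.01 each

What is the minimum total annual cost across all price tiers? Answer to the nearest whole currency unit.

Holding cost per unit per year at price C is H = 0.17·C.
For each price level, check whether its EOQ is feasible; otherwise the best quantity at that price is the breakpoint.
EOQ at $10.60 = 4775.1 (feasible in tier 1): TC = 64,000×$10.60 + (64,000/4775.1)×321 + (4775.1/2)×0.17×$10.60 = $687,004.68.
EOQ at $10.35 = 4832.4 < 30000, so use break Q=30000: TC = 64,000×$10.35 + (64,000/30000.0)×321 + (30000.0/2)×0.17×$10.35 = $689,477.30.
EOQ at $10.18 = 4872.6 < 91000, so use break Q=91000: TC = 64,000×$10.18 + (64,000/91000.0)×321 + (91000.0/2)×0.17×$10.18 = $730,488.06.
EOQ at $10.01 = 4913.8 < 130000, so use break Q=130000: TC = 64,000×$10.01 + (64,000/130000.0)×321 + (130000.0/2)×0.17×$10.01 = $751,408.53.
Lowest total cost among the candidates is at Q = 4775.1.

TC* ≈ $687,005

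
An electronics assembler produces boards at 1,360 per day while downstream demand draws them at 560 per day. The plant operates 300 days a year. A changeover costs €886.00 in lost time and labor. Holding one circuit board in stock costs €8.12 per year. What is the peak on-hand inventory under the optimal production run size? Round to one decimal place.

Annual demand D = 560 × 300 = 168,000.
Production build-up factor (1 − d/p) = 1 − 560/1,360 = 0.5882.
Q* = √(2DS / (H(1 − d/p))) = √(2 × 168,000 × 886 / (8.12 × 0.5882)).
= √(297,696,000 / 4.7765) ≈ 7894.651.
Maximum inventory = Q*(1 − d/p) = 7894.651 × 0.5882 ≈ 4643.912.

I_max ≈ 4,643.9 boards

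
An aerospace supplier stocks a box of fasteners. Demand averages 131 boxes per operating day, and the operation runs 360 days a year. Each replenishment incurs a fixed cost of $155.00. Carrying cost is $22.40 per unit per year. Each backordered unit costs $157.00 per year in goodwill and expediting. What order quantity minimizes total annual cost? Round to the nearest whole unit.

Annual demand D = 131 × 360 = 47,160.
With planned backorders, Q* = √(2DS/H) · √((H+B)/B).
√(2DS/H) = √(2 × 47,160 × 155 / 22.4) = 807.874.
√((H+B)/B) = √((22.4+157)/157) = 1.0690.
Q* ≈ 863.585.

Q* ≈ 864 boxes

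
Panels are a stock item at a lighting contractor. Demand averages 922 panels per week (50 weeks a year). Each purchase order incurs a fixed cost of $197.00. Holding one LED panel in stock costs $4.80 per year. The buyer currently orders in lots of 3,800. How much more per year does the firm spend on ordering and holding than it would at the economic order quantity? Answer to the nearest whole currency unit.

Extra cost ≈ $2,173 per year

Annual demand D = 922 × 50 = 46,100.
EOQ = √(2DS/H) = √(2 × 46,100 × 197 / 4.8) ≈ 1945.26.
Cost at Q* = (D/Q*)S + (Q*/2)H = √(2DSH) ≈ $9,337.25.
Cost at Q = 3,800: (46,100/3,800)×197 + (3,800/2)×4.8 = $2,389.92 + $9,120.00 = $11,509.92.
Excess = $11,509.92 − $9,337.25 = $2,172.67.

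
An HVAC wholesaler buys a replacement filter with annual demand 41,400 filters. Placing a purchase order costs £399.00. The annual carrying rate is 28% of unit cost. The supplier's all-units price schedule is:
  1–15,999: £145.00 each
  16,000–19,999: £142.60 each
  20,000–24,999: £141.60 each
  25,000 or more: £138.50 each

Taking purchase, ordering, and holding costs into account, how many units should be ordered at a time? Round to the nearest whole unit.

Holding cost per unit per year at price C is H = 0.28·C.
Evaluate total cost at each tier's feasible EOQ or, if the EOQ is below the tier, at the tier's minimum quantity.
EOQ at £145.00 = 902.1 (feasible in tier 1): TC = 41,400×£145.00 + (41,400/902.1)×399 + (902.1/2)×0.28×£145.00 = £6,039,623.90.
EOQ at £142.60 = 909.6 < 16000, so use break Q=16000: TC = 41,400×£142.60 + (41,400/16000.0)×399 + (16000.0/2)×0.28×£142.60 = £6,224,096.41.
EOQ at £141.60 = 912.8 < 20000, so use break Q=20000: TC = 41,400×£141.60 + (41,400/20000.0)×399 + (20000.0/2)×0.28×£141.60 = £6,259,545.93.
EOQ at £138.50 = 923.0 < 25000, so use break Q=25000: TC = 41,400×£138.50 + (41,400/25000.0)×399 + (25000.0/2)×0.28×£138.50 = £6,219,310.74.
Lowest total cost is £6,039,623.90 at Q = 902.1.

Q* ≈ 902 filters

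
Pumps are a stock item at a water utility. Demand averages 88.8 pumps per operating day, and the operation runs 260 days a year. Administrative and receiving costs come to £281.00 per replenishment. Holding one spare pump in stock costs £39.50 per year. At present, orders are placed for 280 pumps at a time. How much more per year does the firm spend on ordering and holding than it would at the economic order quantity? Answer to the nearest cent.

Annual demand D = 88.8 × 260 = 23,088.
EOQ = √(2DS/H) = √(2 × 23,088 × 281 / 39.5) ≈ 573.14.
Cost at Q* = (D/Q*)S + (Q*/2)H = √(2DSH) ≈ £22,639.14.
Cost at Q = 280: (23,088/280)×281 + (280/2)×39.5 = £23,170.46 + £5,530.00 = £28,700.46.
Excess = £28,700.46 − £22,639.14 = £6,061.32.

Extra cost ≈ £6,061.32 per year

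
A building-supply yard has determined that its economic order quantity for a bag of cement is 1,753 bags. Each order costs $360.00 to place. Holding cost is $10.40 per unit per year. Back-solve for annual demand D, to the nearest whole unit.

D ≈ 44,388 bags per year

The basic EOQ model gives Q* = √(2DS/H); rearrange for the unknown.
From Q* = √(2DS/H): D = Q*²H / (2S) = 1,753² × 10.4 / (2 × 360) = 44387.908.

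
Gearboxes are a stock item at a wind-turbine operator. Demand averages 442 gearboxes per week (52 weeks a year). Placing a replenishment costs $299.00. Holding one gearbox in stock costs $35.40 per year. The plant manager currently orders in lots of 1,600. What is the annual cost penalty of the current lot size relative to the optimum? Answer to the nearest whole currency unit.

Annual demand D = 442 × 52 = 22,984.
EOQ = √(2DS/H) = √(2 × 22,984 × 299 / 35.4) ≈ 623.11.
Cost at Q* = (D/Q*)S + (Q*/2)H = √(2DSH) ≈ $22,057.94.
Cost at Q = 1,600: (22,984/1,600)×299 + (1,600/2)×35.4 = $4,295.14 + $28,320.00 = $32,615.14.
Excess = $32,615.14 − $22,057.94 = $10,557.19.

Extra cost ≈ $10,557 per year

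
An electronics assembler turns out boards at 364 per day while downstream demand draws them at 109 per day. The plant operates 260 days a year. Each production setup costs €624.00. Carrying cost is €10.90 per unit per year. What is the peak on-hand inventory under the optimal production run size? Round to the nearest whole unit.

I_max ≈ 1,508 boards

Annual demand D = 109 × 260 = 28,340.
Production build-up factor (1 − d/p) = 1 − 109/364 = 0.7005.
Q* = √(2DS / (H(1 − d/p))) = √(2 × 28,340 × 624 / (10.9 × 0.7005)).
= √(35,368,320 / 7.636) ≈ 2152.160.
Maximum inventory = Q*(1 − d/p) = 2152.160 × 0.7005 ≈ 1507.695.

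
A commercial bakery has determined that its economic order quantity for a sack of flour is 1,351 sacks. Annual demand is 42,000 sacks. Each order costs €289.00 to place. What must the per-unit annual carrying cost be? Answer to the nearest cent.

H ≈ €13.30

The basic EOQ model gives Q* = √(2DS/H); rearrange for the unknown.
From Q* = √(2DS/H): H = 2DS / Q*² = 2 × 42,000 × 289 / 1,351² = 13.3005.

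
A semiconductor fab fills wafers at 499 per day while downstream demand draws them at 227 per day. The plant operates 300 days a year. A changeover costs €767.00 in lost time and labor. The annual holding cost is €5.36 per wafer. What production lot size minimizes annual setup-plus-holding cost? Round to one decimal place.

Annual demand D = 227 × 300 = 68,100.
Production build-up factor (1 − d/p) = 1 − 227/499 = 0.5451.
Q* = √(2DS / (H(1 − d/p))) = √(2 × 68,100 × 767 / (5.36 × 0.5451)).
= √(104,465,400 / 2.9217) ≈ 5979.566.

Q* ≈ 5,979.6 wafers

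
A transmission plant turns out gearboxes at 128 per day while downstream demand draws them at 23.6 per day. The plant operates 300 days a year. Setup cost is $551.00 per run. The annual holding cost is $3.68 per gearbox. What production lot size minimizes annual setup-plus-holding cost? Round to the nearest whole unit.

Annual demand D = 23.6 × 300 = 7,080.
Production build-up factor (1 − d/p) = 1 − 23.6/128 = 0.8156.
Q* = √(2DS / (H(1 − d/p))) = √(2 × 7,080 × 551 / (3.68 × 0.8156)).
= √(7,802,160 / 3.0015) ≈ 1612.272.

Q* ≈ 1,612 gearboxes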